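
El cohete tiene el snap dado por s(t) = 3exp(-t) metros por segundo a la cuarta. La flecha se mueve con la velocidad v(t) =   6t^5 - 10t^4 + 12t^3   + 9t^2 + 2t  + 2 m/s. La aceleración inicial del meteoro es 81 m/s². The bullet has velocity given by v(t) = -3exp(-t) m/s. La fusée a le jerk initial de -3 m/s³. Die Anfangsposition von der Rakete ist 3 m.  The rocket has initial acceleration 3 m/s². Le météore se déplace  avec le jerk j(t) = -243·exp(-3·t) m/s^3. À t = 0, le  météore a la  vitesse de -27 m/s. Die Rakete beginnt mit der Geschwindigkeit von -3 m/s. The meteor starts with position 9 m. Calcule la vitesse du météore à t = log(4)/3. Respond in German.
Um dies zu lösen, müssen wir 2 Integrale unserer Gleichung für den Ruck j(t) = -243·exp(-3·t) finden. Durch Integration von dem Ruck und Verwendung der Anfangsbedingung a(0) = 81, erhalten wir a(t) = 81·exp(-3·t). Durch Integration von der Beschleunigung und Verwendung der Anfangsbedingung v(0) = -27, erhalten wir v(t) = -27·exp(-3·t). Mit v(t) = -27·exp(-3·t) und Einsetzen von t = log(4)/3, finden wir v = -27/4.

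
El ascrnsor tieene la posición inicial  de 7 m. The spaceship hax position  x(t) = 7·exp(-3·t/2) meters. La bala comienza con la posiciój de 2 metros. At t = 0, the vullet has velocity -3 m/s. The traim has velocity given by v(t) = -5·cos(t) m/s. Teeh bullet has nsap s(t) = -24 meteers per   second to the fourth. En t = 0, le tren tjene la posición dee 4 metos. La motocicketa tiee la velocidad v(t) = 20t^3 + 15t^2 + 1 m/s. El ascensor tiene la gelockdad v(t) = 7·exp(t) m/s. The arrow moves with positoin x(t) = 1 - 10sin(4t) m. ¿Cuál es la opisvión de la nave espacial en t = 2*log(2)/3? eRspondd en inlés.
Using x(t) = 7·exp(-3·t/2) and substituting t = 2*log(2)/3, we find x = 7/2.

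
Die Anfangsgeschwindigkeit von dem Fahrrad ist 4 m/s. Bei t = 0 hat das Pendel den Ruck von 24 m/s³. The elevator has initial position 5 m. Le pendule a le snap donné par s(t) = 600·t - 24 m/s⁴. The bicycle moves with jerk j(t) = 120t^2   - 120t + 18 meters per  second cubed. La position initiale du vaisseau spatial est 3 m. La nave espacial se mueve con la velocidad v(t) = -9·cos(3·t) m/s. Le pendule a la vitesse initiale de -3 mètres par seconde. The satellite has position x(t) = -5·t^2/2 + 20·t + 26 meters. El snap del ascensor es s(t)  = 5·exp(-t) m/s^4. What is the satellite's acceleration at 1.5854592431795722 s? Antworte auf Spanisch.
Partiendo de la posición x(t) = -5·t^2/2 + 20·t + 26, tomamos 2 derivadas. La derivada de la posición da la velocidad: v(t) = 20 - 5·t. Tomando d/dt de v(t), encontramos a(t) = -5. De la ecuación de la aceleración a(t) = -5, sustituimos t = 1.5854592431795722 para obtener a = -5.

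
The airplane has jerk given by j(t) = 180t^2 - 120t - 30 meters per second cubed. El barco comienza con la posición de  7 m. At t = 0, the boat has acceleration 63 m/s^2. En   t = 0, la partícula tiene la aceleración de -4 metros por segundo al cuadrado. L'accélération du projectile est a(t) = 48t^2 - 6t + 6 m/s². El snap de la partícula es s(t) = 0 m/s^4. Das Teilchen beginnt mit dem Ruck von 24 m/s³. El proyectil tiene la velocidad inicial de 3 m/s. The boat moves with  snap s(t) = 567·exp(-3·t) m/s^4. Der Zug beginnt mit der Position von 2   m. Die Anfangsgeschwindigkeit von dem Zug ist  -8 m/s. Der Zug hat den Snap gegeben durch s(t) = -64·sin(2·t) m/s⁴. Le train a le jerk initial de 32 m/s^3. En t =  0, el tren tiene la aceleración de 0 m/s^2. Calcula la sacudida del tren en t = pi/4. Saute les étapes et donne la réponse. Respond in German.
Die Antwort ist 0.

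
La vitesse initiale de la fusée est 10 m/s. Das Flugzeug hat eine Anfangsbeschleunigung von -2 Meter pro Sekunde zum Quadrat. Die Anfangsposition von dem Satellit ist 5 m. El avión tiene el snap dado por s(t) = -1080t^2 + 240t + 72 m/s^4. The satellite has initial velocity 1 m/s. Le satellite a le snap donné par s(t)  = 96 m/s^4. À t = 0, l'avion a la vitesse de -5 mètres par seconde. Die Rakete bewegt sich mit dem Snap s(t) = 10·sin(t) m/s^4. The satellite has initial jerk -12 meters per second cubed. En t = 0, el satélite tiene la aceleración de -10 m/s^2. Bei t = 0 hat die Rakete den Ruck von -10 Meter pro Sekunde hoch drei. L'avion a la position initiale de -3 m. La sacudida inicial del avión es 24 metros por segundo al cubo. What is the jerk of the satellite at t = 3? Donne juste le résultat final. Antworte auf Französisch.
À t = 3, j = 276.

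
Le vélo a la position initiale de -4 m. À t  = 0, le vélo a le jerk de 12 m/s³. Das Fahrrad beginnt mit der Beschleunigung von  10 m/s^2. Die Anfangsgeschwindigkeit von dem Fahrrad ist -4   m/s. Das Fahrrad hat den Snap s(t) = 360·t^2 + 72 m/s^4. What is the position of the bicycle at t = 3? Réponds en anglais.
To solve this, we need to take 4 integrals of our snap equation s(t) = 360·t^2 + 72. The antiderivative of snap is jerk. Using j(0) = 12, we get j(t) = 120·t^3 + 72·t + 12. Finding the antiderivative of j(t) and using a(0) = 10: a(t) = 30·t^4 + 36·t^2 + 12·t + 10. The integral of acceleration is velocity. Using v(0) = -4, we get v(t) = 6·t^5 + 12·t^3 + 6·t^2 + 10·t - 4. Taking ∫v(t)dt and applying x(0) = -4, we find x(t) = t^6 + 3·t^4 + 2·t^3 + 5·t^2 - 4·t - 4. We have position x(t) = t^6 + 3·t^4 + 2·t^3 + 5·t^2 - 4·t - 4. Substituting t = 3: x(3) = 1055.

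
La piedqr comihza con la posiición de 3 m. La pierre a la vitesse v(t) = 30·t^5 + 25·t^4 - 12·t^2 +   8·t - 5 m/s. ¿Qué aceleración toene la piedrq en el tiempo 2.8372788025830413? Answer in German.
Ausgehend von der Geschwindigkeit v(t) = 30·t^5 + 25·t^4 - 12·t^2 + 8·t - 5, nehmen wir 1 Ableitung. Mit d/dt von v(t) finden wir a(t) = 150·t^4 + 100·t^3 - 24·t + 8. Aus der Gleichung für die Beschleunigung a(t) = 150·t^4 + 100·t^3 - 24·t + 8, setzen wir t = 2.8372788025830413 ein und erhalten a = 11944.6972658281.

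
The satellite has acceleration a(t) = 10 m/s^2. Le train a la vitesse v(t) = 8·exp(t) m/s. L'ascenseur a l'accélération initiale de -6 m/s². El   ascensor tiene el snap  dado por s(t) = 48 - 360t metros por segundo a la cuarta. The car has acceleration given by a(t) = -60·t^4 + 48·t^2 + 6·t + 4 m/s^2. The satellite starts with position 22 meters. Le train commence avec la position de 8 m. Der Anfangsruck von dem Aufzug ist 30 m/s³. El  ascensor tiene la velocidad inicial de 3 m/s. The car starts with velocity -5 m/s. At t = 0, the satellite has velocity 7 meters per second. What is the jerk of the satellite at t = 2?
Starting from acceleration a(t) = 10, we take 1 derivative. Taking d/dt of a(t), we find j(t) = 0. We have jerk j(t) = 0. Substituting t = 2: j(2) = 0.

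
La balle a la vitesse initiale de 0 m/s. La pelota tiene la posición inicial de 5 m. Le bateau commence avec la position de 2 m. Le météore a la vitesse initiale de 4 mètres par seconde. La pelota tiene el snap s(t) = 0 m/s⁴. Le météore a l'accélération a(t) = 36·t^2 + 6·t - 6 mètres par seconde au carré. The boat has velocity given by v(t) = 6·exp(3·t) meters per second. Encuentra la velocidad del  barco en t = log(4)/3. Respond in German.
Wir haben die Geschwindigkeit v(t) = 6·exp(3·t). Durch Einsetzen von t = log(4)/3: v(log(4)/3) = 24.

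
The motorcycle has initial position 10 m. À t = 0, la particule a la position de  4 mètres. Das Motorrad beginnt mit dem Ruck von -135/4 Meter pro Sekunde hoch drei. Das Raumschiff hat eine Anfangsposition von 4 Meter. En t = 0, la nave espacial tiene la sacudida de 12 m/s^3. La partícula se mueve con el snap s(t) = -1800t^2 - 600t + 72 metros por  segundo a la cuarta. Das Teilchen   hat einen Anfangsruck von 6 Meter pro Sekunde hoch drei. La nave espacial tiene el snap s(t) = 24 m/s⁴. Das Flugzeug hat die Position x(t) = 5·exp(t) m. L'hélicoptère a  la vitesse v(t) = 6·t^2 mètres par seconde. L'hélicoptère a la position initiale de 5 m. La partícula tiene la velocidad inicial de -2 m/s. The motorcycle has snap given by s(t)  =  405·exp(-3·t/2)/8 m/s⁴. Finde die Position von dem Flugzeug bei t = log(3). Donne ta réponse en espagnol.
Usando x(t) = 5·exp(t) y sustituyendo t = log(3), encontramos x = 15.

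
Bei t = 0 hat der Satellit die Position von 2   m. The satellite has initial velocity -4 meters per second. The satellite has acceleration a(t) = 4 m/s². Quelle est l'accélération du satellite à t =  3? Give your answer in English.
We have acceleration a(t) = 4. Substituting t = 3: a(3) = 4.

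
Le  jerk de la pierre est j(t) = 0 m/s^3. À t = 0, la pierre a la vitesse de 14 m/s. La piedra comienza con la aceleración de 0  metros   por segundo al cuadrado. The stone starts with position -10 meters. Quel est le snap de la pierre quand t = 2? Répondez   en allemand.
Wir müssen unsere Gleichung für den Ruck j(t) = 0 1-mal ableiten. Die Ableitung von dem Ruck ergibt den Snap: s(t) = 0. Mit s(t) = 0 und Einsetzen von t = 2, finden wir s = 0.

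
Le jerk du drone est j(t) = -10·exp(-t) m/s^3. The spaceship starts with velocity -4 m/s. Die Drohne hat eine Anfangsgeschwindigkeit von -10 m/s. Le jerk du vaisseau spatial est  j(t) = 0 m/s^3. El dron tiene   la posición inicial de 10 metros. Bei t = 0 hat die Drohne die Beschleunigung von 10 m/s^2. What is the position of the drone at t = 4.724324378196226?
Starting from jerk j(t) = -10·exp(-t), we take 3 antiderivatives. Taking ∫j(t)dt and applying a(0) = 10, we find a(t) = 10·exp(-t). The integral of acceleration, with v(0) = -10, gives velocity: v(t) = -10·exp(-t). The antiderivative of velocity, with x(0) = 10, gives position: x(t) = 10·exp(-t). Using x(t) = 10·exp(-t) and substituting t = 4.724324378196226, we find x = 0.0887670918270130.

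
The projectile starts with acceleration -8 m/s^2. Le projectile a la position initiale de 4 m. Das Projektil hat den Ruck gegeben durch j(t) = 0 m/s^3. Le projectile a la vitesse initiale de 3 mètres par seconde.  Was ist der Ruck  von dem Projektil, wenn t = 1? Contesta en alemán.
Wir haben den Ruck j(t) = 0. Durch Einsetzen von t = 1: j(1) = 0.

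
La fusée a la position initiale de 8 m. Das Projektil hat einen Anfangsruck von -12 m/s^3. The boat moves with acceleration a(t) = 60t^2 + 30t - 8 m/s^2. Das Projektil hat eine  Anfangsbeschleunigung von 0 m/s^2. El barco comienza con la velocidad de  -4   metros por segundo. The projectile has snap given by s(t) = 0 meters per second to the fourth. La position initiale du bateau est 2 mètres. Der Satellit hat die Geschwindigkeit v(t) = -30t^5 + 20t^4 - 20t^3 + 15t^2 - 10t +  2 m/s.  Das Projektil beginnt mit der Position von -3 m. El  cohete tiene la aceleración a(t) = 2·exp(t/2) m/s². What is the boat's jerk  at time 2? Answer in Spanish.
Para resolver esto, necesitamos tomar 1 derivada de nuestra ecuación de la aceleración a(t) = 60·t^2 + 30·t - 8. La derivada de la aceleración da la sacudida: j(t) = 120·t + 30. Tenemos la sacudida j(t) = 120·t + 30. Sustituyendo t = 2: j(2) = 270.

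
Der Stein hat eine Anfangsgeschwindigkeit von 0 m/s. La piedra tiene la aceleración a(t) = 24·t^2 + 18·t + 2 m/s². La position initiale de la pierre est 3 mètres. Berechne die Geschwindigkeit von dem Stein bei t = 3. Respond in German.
Wir müssen die Stammfunktion unserer Gleichung für die Beschleunigung a(t) = 24·t^2 + 18·t + 2 1-mal finden. Die Stammfunktion von der Beschleunigung ist die Geschwindigkeit. Mit v(0) = 0 erhalten wir v(t) = t·(8·t^2 + 9·t + 2). Aus der Gleichung für die Geschwindigkeit v(t) = t·(8·t^2 + 9·t + 2), setzen wir t = 3 ein und erhalten v = 303.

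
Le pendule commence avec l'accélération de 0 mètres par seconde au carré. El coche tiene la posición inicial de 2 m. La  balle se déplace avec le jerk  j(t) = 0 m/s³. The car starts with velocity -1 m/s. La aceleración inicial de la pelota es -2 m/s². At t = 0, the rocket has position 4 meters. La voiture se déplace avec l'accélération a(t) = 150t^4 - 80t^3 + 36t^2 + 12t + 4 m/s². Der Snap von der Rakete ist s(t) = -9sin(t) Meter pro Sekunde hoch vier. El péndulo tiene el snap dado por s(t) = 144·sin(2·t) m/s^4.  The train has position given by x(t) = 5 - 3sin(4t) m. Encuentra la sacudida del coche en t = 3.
Para resolver esto, necesitamos tomar 1 derivada de nuestra ecuación de la aceleración a(t) = 150·t^4 - 80·t^3 + 36·t^2 + 12·t + 4. Tomando d/dt de a(t), encontramos j(t) = 600·t^3 - 240·t^2 + 72·t + 12. De la ecuación de la sacudida j(t) = 600·t^3 - 240·t^2 + 72·t + 12, sustituimos t = 3 para obtener j = 14268.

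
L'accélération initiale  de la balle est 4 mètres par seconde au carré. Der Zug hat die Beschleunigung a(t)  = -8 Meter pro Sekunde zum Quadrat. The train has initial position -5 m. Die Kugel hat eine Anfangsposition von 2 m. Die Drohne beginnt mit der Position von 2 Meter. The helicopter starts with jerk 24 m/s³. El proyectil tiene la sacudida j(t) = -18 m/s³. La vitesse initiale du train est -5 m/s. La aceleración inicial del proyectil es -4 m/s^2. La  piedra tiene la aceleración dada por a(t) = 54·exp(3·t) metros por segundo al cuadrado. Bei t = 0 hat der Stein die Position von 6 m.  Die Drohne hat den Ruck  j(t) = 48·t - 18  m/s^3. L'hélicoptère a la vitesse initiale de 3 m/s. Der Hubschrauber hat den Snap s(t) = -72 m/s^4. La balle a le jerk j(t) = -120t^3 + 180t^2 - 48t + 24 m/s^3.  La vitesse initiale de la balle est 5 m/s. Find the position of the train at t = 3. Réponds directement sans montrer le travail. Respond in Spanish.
En t = 3, x = -56.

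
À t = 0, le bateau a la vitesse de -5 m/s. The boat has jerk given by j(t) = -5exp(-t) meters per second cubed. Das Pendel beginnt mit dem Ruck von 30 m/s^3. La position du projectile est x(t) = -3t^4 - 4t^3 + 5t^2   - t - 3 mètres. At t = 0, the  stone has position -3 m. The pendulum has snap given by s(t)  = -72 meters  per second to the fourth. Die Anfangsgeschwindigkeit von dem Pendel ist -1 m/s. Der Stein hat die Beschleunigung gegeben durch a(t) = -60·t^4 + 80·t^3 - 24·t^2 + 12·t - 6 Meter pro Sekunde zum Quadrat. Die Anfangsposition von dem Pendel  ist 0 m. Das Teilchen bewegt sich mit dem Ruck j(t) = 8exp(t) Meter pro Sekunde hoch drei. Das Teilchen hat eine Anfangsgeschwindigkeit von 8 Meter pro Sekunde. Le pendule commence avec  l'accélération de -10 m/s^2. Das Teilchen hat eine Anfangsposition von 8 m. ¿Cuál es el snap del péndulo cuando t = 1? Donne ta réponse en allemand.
Wir haben den Snap s(t) = -72. Durch Einsetzen von t = 1: s(1) = -72.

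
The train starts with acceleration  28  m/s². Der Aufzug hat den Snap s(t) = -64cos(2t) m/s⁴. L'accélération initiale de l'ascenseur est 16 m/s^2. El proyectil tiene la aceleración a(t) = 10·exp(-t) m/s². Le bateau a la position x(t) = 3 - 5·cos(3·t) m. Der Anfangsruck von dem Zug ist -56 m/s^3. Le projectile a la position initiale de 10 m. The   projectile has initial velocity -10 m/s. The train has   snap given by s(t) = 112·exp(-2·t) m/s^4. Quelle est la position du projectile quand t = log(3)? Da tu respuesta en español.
Para resolver esto, necesitamos tomar 2 antiderivadas de nuestra ecuación de la aceleración a(t) = 10·exp(-t). Tomando ∫a(t)dt y aplicando v(0) = -10, encontramos v(t) = -10·exp(-t). Integrando la velocidad y usando la condición inicial x(0) = 10, obtenemos x(t) = 10·exp(-t). De la ecuación de la posición x(t) = 10·exp(-t), sustituimos t = log(3) para obtener x = 10/3.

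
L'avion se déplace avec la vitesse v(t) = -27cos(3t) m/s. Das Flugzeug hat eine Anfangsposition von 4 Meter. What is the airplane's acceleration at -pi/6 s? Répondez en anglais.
We must differentiate our velocity equation v(t) = -27·cos(3·t) 1 time. Taking d/dt of v(t), we find a(t) = 81·sin(3·t). We have acceleration a(t) = 81·sin(3·t). Substituting t = -pi/6: a(-pi/6) = -81.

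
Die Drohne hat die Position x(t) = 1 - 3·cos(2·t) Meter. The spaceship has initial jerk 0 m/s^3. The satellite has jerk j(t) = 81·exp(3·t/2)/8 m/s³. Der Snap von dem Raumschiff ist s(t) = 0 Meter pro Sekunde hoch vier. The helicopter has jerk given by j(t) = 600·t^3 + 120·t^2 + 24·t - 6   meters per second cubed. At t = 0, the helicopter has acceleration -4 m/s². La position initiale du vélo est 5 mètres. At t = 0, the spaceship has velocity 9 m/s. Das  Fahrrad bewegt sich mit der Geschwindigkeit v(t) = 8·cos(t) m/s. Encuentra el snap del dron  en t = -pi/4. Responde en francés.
En partant de la position x(t) = 1 - 3·cos(2·t), nous prenons 4 dérivées. En prenant d/dt de x(t), nous trouvons v(t) = 6·sin(2·t). La dérivée de la vitesse donne l'accélération: a(t) = 12·cos(2·t). En prenant d/dt de a(t), nous trouvons j(t) = -24·sin(2·t). La dérivée du jerk donne le snap: s(t) = -48·cos(2·t). Nous avons le snap s(t) = -48·cos(2·t). En substituant t = -pi/4: s(-pi/4) = 0.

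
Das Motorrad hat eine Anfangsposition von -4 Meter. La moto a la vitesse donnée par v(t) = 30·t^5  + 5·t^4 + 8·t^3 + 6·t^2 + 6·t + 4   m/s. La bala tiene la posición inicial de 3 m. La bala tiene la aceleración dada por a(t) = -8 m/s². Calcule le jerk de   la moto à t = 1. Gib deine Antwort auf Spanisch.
Partiendo de la velocidad v(t) = 30·t^5 + 5·t^4 + 8·t^3 + 6·t^2 + 6·t + 4, tomamos 2 derivadas. Derivando la velocidad, obtenemos la aceleración: a(t) = 150·t^4 + 20·t^3 + 24·t^2 + 12·t + 6. La derivada de la aceleración da la sacudida: j(t) = 600·t^3 + 60·t^2 + 48·t + 12. Usando j(t) = 600·t^3 + 60·t^2 + 48·t + 12 y sustituyendo t = 1, encontramos j = 720.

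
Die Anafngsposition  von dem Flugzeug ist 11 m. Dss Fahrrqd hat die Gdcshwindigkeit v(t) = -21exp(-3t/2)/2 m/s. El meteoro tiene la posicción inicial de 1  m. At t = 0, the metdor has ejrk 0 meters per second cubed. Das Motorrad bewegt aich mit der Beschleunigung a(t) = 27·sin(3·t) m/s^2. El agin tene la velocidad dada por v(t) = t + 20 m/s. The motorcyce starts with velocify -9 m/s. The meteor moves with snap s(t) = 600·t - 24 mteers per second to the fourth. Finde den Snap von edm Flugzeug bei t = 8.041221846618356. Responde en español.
Partiendo de la velocidad v(t) = t + 20, tomamos 3 derivadas. Derivando la velocidad, obtenemos la aceleración: a(t) = 1. Derivando la aceleración, obtenemos la sacudida: j(t) = 0. Tomando d/dt de j(t), encontramos s(t) = 0. Usando s(t) = 0 y sustituyendo t = 8.041221846618356, encontramos s = 0.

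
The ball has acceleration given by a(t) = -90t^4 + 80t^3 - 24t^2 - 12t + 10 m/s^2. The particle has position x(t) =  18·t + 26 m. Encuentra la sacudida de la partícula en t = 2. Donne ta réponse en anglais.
To solve this, we need to take 3 derivatives of our position equation x(t) = 18·t + 26. The derivative of position gives velocity: v(t) = 18. Taking d/dt of v(t), we find a(t) = 0. Differentiating acceleration, we get jerk: j(t) = 0. From the given jerk equation j(t) = 0, we substitute t = 2 to get j = 0.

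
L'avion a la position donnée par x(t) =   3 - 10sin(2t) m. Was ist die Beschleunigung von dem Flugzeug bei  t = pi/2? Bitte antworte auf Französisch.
Pour résoudre ceci, nous devons prendre 2 dérivées de notre équation de la position x(t) = 3 - 10·sin(2·t). En prenant d/dt de x(t), nous trouvons v(t) = -20·cos(2·t). La dérivée de la vitesse donne l'accélération: a(t) = 40·sin(2·t). En utilisant a(t) = 40·sin(2·t) et en substituant t = pi/2, nous trouvons a = 0.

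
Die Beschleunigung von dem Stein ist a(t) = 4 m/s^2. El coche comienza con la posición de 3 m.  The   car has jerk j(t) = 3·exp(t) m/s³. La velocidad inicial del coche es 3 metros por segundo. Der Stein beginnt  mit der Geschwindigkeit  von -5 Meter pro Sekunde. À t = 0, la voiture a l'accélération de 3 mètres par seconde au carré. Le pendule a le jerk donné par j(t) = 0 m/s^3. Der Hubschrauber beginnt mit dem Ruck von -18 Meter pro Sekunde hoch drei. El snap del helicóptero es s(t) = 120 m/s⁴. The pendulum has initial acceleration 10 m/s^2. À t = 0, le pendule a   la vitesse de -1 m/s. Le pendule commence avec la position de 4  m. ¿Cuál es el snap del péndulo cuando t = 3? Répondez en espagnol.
Debemos derivar nuestra ecuación de la sacudida j(t) = 0 1 vez. La derivada de la sacudida da el snap: s(t) = 0. Usando s(t) = 0 y sustituyendo t = 3, encontramos s = 0.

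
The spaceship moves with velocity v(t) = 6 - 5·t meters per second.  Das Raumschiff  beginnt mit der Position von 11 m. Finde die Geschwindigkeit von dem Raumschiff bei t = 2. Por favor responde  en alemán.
Mit v(t) = 6 - 5·t und Einsetzen von t = 2, finden wir v = -4.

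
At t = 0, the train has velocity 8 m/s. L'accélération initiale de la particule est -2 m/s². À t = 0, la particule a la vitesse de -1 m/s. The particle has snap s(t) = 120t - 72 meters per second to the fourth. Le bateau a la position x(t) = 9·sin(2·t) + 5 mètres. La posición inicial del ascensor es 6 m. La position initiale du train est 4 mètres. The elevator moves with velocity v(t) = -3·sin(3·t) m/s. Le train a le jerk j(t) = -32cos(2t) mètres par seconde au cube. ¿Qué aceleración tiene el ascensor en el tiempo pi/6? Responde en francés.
En partant de la vitesse v(t) = -3·sin(3·t), nous prenons 1 dérivée. En dérivant la vitesse, nous obtenons l'accélération: a(t) = -9·cos(3·t). De l'équation de l'accélération a(t) = -9·cos(3·t), nous substituons t = pi/6 pour obtenir a = 0.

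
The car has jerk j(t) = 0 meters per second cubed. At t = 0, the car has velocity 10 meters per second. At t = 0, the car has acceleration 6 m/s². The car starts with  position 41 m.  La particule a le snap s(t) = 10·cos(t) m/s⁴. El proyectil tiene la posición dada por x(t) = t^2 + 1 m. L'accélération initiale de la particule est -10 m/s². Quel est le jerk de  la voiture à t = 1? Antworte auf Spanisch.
De la ecuación de la sacudida j(t) = 0, sustituimos t = 1 para obtener j = 0.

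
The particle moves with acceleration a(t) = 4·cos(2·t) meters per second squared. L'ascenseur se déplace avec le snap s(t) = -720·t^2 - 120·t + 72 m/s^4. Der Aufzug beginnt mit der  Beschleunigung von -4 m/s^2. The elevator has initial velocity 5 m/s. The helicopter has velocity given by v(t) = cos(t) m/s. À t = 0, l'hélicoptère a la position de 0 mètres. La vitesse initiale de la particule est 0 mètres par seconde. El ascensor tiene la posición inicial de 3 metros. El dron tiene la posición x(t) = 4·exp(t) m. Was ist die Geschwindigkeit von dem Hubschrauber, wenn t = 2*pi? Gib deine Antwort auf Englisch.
We have velocity v(t) = cos(t). Substituting t = 2*pi: v(2*pi) = 1.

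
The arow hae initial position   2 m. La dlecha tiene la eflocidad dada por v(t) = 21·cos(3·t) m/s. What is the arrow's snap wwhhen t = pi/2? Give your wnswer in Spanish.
Partiendo de la velocidad v(t) = 21·cos(3·t), tomamos 3 derivadas. La derivada de la velocidad da la aceleración: a(t) = -63·sin(3·t). La derivada de la aceleración da la sacudida: j(t) = -189·cos(3·t). Derivando la sacudida, obtenemos el snap: s(t) = 567·sin(3·t). Tenemos el snap s(t) = 567·sin(3·t). Sustituyendo t = pi/2: s(pi/2) = -567.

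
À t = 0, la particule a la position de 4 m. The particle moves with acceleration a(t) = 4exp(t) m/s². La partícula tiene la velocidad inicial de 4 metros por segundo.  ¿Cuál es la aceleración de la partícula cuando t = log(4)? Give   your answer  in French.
De l'équation de l'accélération a(t) = 4·exp(t), nous substituons t = log(4) pour obtenir a = 16.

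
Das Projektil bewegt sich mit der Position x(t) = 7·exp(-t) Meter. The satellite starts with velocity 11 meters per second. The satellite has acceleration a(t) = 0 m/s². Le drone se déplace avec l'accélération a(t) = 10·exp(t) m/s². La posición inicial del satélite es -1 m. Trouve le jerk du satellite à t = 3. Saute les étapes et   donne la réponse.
j(3) = 0.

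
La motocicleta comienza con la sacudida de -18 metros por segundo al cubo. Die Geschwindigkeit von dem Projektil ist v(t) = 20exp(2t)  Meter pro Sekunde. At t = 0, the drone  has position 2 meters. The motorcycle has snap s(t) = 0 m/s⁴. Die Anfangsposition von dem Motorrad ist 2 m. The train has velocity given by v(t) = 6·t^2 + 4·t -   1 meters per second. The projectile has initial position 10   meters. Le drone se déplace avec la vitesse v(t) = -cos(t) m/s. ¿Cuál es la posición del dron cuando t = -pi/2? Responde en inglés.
To solve this, we need to take 1 antiderivative of our velocity equation v(t) = -cos(t). The integral of velocity, with x(0) = 2, gives position: x(t) = 2 - sin(t). We have position x(t) = 2 - sin(t). Substituting t = -pi/2: x(-pi/2) = 3.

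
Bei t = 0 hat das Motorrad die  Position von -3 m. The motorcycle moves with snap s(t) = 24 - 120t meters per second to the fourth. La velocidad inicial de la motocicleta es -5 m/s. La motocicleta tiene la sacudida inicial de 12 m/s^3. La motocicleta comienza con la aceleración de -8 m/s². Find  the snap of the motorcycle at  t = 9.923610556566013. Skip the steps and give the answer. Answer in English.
The snap at t = 9.923610556566013 is s = -1166.83326678792.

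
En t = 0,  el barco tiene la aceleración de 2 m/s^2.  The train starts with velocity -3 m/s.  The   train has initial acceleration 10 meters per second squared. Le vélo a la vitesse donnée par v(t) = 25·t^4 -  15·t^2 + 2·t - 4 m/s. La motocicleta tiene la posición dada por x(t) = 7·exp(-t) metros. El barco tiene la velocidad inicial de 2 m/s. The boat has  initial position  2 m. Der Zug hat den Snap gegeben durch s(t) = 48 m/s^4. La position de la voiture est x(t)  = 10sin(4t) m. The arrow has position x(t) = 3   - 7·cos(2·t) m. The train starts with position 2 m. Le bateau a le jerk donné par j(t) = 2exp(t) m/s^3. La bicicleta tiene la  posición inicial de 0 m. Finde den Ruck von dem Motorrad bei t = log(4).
Ausgehend von der Position x(t) = 7·exp(-t), nehmen wir 3 Ableitungen. Mit d/dt von x(t) finden wir v(t) = -7·exp(-t). Durch Ableiten von der Geschwindigkeit erhalten wir die Beschleunigung: a(t) = 7·exp(-t). Die Ableitung von der Beschleunigung ergibt den Ruck: j(t) = -7·exp(-t). Mit j(t) = -7·exp(-t) und Einsetzen von t = log(4), finden wir j = -7/4.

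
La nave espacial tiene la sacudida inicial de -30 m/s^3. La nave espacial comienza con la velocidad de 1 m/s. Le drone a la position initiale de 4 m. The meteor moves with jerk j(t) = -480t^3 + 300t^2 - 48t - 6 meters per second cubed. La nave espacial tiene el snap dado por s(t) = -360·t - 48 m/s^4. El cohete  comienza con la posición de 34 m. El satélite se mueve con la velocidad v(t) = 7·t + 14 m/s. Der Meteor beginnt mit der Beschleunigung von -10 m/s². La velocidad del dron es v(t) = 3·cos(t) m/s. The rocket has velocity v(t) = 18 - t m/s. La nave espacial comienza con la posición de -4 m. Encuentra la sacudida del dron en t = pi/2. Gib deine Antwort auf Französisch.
En partant de la vitesse v(t) = 3·cos(t), nous prenons 2 dérivées. En prenant d/dt de v(t), nous trouvons a(t) = -3·sin(t). En prenant d/dt de a(t), nous trouvons j(t) = -3·cos(t). Nous avons le jerk j(t) = -3·cos(t). En substituant t = pi/2: j(pi/2) = 0.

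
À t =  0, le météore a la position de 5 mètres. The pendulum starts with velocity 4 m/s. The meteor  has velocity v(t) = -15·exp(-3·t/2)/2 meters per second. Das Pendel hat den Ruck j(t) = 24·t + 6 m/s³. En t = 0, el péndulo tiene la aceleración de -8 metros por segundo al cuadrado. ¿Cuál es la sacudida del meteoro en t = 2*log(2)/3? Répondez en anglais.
We must differentiate our velocity equation v(t) = -15·exp(-3·t/2)/2 2 times. The derivative of velocity gives acceleration: a(t) = 45·exp(-3·t/2)/4. The derivative of acceleration gives jerk: j(t) = -135·exp(-3·t/2)/8. From the given jerk equation j(t) = -135·exp(-3·t/2)/8, we substitute t = 2*log(2)/3 to get j = -135/16.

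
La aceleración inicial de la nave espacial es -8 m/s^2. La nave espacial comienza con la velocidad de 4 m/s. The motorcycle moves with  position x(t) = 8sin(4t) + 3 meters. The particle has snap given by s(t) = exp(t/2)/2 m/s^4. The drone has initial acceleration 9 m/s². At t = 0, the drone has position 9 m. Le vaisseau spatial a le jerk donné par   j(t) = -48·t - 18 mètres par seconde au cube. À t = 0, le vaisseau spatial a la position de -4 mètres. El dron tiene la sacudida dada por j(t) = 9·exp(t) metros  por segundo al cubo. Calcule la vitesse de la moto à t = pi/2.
En partant de la position x(t) = 8·sin(4·t) + 3, nous prenons 1 dérivée. En prenant d/dt de x(t), nous trouvons v(t) = 32·cos(4·t). Nous avons la vitesse v(t) = 32·cos(4·t). En substituant t = pi/2: v(pi/2) = 32.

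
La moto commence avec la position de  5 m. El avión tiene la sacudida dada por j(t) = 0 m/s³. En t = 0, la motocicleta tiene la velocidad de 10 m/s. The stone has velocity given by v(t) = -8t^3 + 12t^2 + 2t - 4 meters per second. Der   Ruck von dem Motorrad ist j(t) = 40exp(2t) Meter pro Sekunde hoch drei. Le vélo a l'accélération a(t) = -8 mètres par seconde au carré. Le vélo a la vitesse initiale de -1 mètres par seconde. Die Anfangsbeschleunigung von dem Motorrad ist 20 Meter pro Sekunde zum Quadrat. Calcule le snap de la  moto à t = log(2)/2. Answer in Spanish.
Para resolver esto, necesitamos tomar 1 derivada de nuestra ecuación de la sacudida j(t) = 40·exp(2·t). La derivada de la sacudida da el snap: s(t) = 80·exp(2·t). Tenemos el snap s(t) = 80·exp(2·t). Sustituyendo t = log(2)/2: s(log(2)/2) = 160.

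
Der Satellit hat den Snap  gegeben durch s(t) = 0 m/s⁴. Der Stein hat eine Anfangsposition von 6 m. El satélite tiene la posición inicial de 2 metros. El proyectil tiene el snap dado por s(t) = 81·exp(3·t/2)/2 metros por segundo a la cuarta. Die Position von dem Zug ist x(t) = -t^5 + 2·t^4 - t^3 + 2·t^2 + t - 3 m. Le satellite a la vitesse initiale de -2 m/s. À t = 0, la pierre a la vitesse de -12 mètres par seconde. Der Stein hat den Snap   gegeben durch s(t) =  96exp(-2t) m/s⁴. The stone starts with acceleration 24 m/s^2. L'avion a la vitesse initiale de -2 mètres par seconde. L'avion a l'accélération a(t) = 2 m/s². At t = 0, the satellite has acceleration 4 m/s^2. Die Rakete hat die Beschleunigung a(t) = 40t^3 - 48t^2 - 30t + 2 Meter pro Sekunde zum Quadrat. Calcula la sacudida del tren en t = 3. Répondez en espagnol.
Partiendo de la posición x(t) = -t^5 + 2·t^4 - t^3 + 2·t^2 + t - 3, tomamos 3 derivadas. Tomando d/dt de x(t), encontramos v(t) = -5·t^4 + 8·t^3 - 3·t^2 + 4·t + 1. La derivada de la velocidad da la aceleración: a(t) = -20·t^3 + 24·t^2 - 6·t + 4. La derivada de la aceleración da la sacudida: j(t) = -60·t^2 + 48·t - 6. De la ecuación de la sacudida j(t) = -60·t^2 + 48·t - 6, sustituimos t = 3 para obtener j = -402.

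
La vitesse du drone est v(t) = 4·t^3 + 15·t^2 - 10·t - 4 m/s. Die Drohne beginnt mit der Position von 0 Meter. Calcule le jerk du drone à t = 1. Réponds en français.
Nous devons dériver notre équation de la vitesse v(t) = 4·t^3 + 15·t^2 - 10·t - 4 2 fois. La dérivée de la vitesse donne l'accélération: a(t) = 12·t^2 + 30·t - 10. La dérivée de l'accélération donne le jerk: j(t) = 24·t + 30. En utilisant j(t) = 24·t + 30 et en substituant t = 1, nous trouvons j = 54.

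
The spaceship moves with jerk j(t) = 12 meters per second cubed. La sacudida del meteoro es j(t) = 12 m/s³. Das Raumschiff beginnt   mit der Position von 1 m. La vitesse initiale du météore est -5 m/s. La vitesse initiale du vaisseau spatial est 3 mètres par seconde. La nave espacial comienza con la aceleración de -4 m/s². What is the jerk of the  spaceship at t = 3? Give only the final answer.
The answer is 12.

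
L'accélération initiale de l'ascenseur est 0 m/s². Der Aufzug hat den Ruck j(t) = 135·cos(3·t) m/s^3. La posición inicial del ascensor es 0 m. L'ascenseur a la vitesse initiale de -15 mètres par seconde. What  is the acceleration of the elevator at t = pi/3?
To solve this, we need to take 1 antiderivative of our jerk equation j(t) = 135·cos(3·t). Taking ∫j(t)dt and applying a(0) = 0, we find a(t) = 45·sin(3·t). Using a(t) = 45·sin(3·t) and substituting t = pi/3, we find a = 0.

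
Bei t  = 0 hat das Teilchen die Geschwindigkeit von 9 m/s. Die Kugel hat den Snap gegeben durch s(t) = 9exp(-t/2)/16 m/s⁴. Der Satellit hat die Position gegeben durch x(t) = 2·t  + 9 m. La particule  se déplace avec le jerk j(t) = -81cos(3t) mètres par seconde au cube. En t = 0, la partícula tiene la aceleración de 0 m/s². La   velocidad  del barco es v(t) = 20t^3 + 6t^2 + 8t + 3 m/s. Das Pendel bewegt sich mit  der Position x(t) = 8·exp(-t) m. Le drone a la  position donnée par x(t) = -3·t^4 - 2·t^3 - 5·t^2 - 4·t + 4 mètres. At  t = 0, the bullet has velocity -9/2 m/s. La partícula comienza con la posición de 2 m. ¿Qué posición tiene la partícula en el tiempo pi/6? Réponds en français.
En partant du jerk j(t) = -81·cos(3·t), nous prenons 3 intégrales. En intégrant le jerk et en utilisant la condition initiale a(0) = 0, nous obtenons a(t) = -27·sin(3·t). En prenant ∫a(t)dt et en appliquant v(0) = 9, nous trouvons v(t) = 9·cos(3·t). La primitive de la vitesse est la position. En utilisant x(0) = 2, nous obtenons x(t) = 3·sin(3·t) + 2. Nous avons la position x(t) = 3·sin(3·t) + 2. En substituant t = pi/6: x(pi/6) = 5.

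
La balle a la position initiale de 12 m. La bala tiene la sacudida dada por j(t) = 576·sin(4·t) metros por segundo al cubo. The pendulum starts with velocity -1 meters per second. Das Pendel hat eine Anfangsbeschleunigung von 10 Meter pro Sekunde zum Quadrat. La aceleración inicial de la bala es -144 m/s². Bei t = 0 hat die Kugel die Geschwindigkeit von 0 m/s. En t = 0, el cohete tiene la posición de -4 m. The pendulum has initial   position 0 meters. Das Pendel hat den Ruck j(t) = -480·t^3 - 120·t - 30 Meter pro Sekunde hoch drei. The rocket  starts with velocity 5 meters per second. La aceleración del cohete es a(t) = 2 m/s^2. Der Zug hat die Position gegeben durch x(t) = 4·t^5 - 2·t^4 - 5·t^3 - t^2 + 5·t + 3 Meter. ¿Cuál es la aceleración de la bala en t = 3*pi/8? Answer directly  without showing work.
En t = 3*pi/8, a = 0.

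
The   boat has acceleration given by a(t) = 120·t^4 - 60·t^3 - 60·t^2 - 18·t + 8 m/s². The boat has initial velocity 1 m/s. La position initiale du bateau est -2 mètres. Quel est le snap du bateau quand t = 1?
En partant de l'accélération a(t) = 120·t^4 - 60·t^3 - 60·t^2 - 18·t + 8, nous prenons 2 dérivées. En dérivant l'accélération, nous obtenons le jerk: j(t) = 480·t^3 - 180·t^2 - 120·t - 18. En dérivant le jerk, nous obtenons le snap: s(t) = 1440·t^2 - 360·t - 120. Nous avons le snap s(t) = 1440·t^2 - 360·t - 120. En substituant t = 1: s(1) = 960.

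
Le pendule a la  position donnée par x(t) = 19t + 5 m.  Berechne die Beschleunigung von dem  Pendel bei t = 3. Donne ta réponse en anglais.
To solve this, we need to take 2 derivatives of our position equation x(t) = 19·t + 5. The derivative of position gives velocity: v(t) = 19. Taking d/dt of v(t), we find a(t) = 0. We have acceleration a(t) = 0. Substituting t = 3: a(3) = 0.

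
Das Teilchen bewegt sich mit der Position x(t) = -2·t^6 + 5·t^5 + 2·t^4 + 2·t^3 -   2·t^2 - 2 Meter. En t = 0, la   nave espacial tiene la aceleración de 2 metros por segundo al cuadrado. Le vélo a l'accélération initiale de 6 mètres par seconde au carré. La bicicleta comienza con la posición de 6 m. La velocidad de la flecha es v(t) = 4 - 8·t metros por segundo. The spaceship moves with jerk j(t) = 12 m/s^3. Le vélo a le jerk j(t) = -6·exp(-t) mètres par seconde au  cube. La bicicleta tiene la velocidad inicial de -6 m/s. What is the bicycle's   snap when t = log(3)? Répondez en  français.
En partant du jerk j(t) = -6·exp(-t), nous prenons 1 dérivée. En prenant d/dt de j(t), nous trouvons s(t) = 6·exp(-t). En utilisant s(t) = 6·exp(-t) et en substituant t = log(3), nous trouvons s = 2.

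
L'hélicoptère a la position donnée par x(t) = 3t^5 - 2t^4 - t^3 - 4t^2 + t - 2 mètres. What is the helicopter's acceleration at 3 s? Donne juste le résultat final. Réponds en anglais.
The acceleration at t = 3 is a = 1378.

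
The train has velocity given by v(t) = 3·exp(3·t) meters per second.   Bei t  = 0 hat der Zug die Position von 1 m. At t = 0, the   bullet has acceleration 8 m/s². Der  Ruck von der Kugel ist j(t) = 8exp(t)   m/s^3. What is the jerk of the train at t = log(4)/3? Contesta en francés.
En partant de la vitesse v(t) = 3·exp(3·t), nous prenons 2 dérivées. La dérivée de la vitesse donne l'accélération: a(t) = 9·exp(3·t). En dérivant l'accélération, nous obtenons le jerk: j(t) = 27·exp(3·t). De l'équation du jerk j(t) = 27·exp(3·t), nous substituons t = log(4)/3 pour obtenir j = 108.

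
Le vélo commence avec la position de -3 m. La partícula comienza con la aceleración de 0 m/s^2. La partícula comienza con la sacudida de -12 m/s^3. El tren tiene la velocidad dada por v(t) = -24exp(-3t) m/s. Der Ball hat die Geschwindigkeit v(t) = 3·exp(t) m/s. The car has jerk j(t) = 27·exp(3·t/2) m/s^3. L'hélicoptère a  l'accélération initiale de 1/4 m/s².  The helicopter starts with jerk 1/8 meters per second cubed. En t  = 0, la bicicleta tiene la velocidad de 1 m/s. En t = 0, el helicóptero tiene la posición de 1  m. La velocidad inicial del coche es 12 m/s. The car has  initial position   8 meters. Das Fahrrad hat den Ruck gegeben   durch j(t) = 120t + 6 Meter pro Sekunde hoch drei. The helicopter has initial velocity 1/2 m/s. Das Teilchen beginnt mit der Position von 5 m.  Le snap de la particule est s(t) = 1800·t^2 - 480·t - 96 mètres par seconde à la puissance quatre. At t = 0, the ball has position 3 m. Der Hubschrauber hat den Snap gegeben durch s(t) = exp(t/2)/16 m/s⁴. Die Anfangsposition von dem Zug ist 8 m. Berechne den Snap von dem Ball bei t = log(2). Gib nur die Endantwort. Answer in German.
s(log(2)) = 6.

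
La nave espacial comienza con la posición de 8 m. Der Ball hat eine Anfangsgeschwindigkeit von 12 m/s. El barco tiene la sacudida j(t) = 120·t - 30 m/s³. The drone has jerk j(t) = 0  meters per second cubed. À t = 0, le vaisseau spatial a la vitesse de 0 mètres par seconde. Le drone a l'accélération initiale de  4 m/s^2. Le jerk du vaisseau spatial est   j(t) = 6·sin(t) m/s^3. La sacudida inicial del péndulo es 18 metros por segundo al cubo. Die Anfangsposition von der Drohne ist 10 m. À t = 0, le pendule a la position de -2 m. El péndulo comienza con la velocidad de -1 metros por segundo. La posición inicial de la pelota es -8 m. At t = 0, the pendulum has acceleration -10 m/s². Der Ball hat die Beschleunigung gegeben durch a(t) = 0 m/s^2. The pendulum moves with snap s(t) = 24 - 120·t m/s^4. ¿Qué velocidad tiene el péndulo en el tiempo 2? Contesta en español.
Necesitamos integrar nuestra ecuación del snap s(t) = 24 - 120·t 3 veces. La integral del snap, con j(0) = 18, da la sacudida: j(t) = -60·t^2 + 24·t + 18. La antiderivada de la sacudida es la aceleración. Usando a(0) = -10, obtenemos a(t) = -20·t^3 + 12·t^2 + 18·t - 10. La antiderivada de la aceleración, con v(0) = -1, da la velocidad: v(t) = -5·t^4 + 4·t^3 + 9·t^2 - 10·t - 1. Tenemos la velocidad v(t) = -5·t^4 + 4·t^3 + 9·t^2 - 10·t - 1. Sustituyendo t = 2: v(2) = -33.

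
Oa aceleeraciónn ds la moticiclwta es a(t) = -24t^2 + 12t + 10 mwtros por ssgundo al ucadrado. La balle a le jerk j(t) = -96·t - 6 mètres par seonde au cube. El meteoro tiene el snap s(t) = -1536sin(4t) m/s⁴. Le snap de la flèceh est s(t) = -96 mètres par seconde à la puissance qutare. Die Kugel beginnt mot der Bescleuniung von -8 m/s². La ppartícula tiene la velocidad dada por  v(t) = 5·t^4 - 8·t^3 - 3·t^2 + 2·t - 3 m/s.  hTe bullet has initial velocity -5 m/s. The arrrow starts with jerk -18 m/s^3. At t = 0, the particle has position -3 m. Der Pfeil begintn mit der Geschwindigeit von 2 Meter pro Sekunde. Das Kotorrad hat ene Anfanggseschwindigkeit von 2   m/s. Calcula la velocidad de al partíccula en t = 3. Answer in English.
We have velocity v(t) = 5·t^4 - 8·t^3 - 3·t^2 + 2·t - 3. Substituting t = 3: v(3) = 165.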